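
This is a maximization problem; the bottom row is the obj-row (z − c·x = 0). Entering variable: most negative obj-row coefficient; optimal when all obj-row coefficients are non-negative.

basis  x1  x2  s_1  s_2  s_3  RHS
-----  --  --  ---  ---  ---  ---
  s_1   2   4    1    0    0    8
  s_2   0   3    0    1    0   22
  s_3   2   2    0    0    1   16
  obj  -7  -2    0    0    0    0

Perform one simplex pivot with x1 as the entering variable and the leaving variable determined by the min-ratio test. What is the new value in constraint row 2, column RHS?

22

Ratio test on column x1 — row 1: 8/2 = 4; row 2: entry 0 ≤ 0; row 3: 16/2 = 8. Minimum is 4 at row 1 (s_1 leaves); pivot element 2.
Divide row 1 by 2; eliminate column x1 from the other rows.
Row 2 update in column RHS: 22 − 0·4 = 22.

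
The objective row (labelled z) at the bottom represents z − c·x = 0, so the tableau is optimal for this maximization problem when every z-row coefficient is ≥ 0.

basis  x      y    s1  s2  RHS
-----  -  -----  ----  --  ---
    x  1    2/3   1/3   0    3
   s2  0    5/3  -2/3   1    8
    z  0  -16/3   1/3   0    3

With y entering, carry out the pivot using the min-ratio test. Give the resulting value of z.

Ratio test on column y — row 1: 3/(2/3) = 9/2; row 2: 8/(5/3) = 24/5. Minimum is 9/2 at row 1 (x leaves); pivot element 2/3.
Pivot on row 1; the z-row RHS becomes 3 − (-16/3)·(9/2) = 27.

27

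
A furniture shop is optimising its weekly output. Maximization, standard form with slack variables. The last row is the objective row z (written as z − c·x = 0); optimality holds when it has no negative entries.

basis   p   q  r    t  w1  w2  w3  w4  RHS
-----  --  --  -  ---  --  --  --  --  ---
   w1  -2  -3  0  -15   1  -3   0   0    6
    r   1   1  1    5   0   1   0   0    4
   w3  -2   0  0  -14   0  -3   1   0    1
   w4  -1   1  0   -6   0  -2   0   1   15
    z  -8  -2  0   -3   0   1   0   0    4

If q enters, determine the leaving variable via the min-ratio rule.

r

Column q entries and ratios — w1: -3 ≤ 0, skip; r: 4/1 = 4; w3: 0 ≤ 0, skip; w4: 15/1 = 15.
Smallest ratio is 4 in the row of r, so r leaves.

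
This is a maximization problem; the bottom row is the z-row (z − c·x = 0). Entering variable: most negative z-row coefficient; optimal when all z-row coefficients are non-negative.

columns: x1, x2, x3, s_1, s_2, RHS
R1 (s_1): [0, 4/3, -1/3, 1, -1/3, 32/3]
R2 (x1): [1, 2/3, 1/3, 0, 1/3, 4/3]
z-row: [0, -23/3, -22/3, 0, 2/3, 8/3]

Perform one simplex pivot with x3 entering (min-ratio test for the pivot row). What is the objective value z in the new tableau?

Ratio test on column x3 — row 1: entry -1/3 ≤ 0; row 2: (4/3)/(1/3) = 4. Minimum is 4 at row 2 (x1 leaves); pivot element 1/3.
Pivot on row 2; the z-row RHS becomes 8/3 − (-22/3)·4 = 32.

32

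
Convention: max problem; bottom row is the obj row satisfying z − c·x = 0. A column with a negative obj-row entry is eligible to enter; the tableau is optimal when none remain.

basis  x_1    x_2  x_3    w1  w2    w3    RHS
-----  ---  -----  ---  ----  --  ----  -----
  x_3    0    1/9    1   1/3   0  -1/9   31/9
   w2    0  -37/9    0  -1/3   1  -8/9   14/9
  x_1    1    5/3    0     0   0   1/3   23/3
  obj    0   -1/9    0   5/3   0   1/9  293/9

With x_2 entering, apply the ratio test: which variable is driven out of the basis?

Column x_2 entries and ratios — x_3: (31/9)/(1/9) = 31; w2: -37/9 ≤ 0, skip; x_1: (23/3)/(5/3) = 23/5.
Smallest ratio is 23/5 in the row of x_1, so x_1 leaves.

x_1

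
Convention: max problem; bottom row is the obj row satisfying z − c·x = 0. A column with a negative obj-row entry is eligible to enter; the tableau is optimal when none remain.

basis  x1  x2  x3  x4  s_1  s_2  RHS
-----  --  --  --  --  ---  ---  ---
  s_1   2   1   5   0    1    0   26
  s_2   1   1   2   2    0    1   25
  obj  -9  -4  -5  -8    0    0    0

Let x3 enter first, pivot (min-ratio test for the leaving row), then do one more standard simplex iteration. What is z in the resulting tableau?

422/5

Ratio test on column x3 — row 1: 26/5 = 26/5; row 2: 25/2 = 25/2. Minimum is 26/5 at row 1 (s_1 leaves); pivot element 5.
Pivot on row 1; the obj-row RHS becomes 0 − (-5)·(26/5) = 26.
Next entering variable (most negative obj-row entry -8): x4.
Ratio test on column x4 — row 1: entry 0 ≤ 0; row 2: (73/5)/2 = 73/10. Minimum is 73/10 at row 2 (s_2 leaves); pivot element 2.
After the second pivot the obj-row RHS is 26 − (-8)·(73/10) = 422/5.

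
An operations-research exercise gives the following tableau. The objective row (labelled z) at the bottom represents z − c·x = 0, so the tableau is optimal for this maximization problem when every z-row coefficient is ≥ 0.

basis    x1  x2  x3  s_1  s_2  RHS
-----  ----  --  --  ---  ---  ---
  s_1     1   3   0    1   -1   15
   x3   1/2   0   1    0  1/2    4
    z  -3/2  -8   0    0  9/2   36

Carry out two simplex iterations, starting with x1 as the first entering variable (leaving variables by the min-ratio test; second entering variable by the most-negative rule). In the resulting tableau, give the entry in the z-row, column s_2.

Ratio test on column x1 — row 1: 15/1 = 15; row 2: 4/(1/2) = 8. Minimum is 8 at row 2 (x3 leaves); pivot element 1/2.
Divide row 2 by 1/2; eliminate column x1 from the other rows.
Second iteration: most negative z-row entry is -8 in column x2, so x2 enters.
Ratio test on column x2 — row 1: 7/3 = 7/3; row 2: entry 0 ≤ 0. Minimum is 7/3 at row 1 (s_1 leaves); pivot element 3.
Divide row 1 by 3; eliminate column x2 from the other rows.
After both pivots, the entry at the z-row, column s_2 is 2/3.

2/3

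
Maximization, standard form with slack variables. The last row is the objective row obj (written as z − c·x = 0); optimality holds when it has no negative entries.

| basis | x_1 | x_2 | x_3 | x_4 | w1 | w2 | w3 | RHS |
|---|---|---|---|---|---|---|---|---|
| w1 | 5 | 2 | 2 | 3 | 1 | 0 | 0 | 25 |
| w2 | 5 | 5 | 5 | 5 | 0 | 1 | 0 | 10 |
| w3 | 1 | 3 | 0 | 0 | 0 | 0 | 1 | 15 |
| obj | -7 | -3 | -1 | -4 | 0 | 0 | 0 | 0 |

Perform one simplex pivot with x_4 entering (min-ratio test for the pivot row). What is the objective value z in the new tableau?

Ratio test on column x_4 — row 1: 25/3 = 25/3; row 2: 10/5 = 2; row 3: entry 0 ≤ 0. Minimum is 2 at row 2 (w2 leaves); pivot element 5.
Pivot on row 2; the obj-row RHS becomes 0 − (-4)·2 = 8.

8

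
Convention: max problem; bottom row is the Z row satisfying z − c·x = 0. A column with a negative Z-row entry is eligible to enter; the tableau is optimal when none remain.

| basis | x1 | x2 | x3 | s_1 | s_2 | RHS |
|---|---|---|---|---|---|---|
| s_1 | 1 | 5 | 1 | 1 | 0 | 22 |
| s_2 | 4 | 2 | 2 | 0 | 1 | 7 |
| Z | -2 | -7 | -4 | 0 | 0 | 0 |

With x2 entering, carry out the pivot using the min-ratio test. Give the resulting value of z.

Ratio test on column x2 — row 1: 22/5 = 22/5; row 2: 7/2 = 7/2. Minimum is 7/2 at row 2 (s_2 leaves); pivot element 2.
Pivot on row 2; the Z-row RHS becomes 0 − (-7)·(7/2) = 49/2.

49/2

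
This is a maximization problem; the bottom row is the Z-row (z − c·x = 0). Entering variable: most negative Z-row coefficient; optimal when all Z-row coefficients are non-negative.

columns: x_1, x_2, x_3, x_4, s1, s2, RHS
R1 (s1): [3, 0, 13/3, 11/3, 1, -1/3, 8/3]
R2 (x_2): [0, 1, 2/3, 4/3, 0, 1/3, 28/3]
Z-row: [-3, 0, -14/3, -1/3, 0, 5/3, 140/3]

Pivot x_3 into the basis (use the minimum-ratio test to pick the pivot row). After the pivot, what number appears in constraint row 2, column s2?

5/13

Ratio test on column x_3 — row 1: (8/3)/(13/3) = 8/13; row 2: (28/3)/(2/3) = 14. Minimum is 8/13 at row 1 (s1 leaves); pivot element 13/3.
Divide row 1 by 13/3; eliminate column x_3 from the other rows.
Row 2 update in column s2: 1/3 − (2/3)·(-1/13) = 5/13.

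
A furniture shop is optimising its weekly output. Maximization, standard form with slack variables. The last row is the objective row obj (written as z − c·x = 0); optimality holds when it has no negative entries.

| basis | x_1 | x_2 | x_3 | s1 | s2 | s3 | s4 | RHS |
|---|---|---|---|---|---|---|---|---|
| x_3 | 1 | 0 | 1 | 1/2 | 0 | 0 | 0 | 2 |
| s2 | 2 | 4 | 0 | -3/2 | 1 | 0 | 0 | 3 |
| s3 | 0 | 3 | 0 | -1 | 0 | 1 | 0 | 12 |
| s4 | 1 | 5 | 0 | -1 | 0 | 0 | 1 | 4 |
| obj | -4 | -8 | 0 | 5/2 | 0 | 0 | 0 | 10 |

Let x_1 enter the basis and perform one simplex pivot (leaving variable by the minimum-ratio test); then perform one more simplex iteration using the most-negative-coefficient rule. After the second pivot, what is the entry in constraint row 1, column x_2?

-8/5

Ratio test on column x_1 — row 1: 2/1 = 2; row 2: 3/2 = 3/2; row 3: entry 0 ≤ 0; row 4: 4/1 = 4. Minimum is 3/2 at row 2 (s2 leaves); pivot element 2.
Divide row 2 by 2; eliminate column x_1 from the other rows.
Second iteration: most negative obj-row entry is -1/2 in column s1, so s1 enters.
Ratio test on column s1 — row 1: (1/2)/(5/4) = 2/5; row 2: entry -3/4 ≤ 0; row 3: entry -1 ≤ 0; row 4: entry -1/4 ≤ 0. Minimum is 2/5 at row 1 (x_3 leaves); pivot element 5/4.
Divide row 1 by 5/4; eliminate column s1 from the other rows.
After both pivots, the entry at constraint row 1, column x_2 is -8/5.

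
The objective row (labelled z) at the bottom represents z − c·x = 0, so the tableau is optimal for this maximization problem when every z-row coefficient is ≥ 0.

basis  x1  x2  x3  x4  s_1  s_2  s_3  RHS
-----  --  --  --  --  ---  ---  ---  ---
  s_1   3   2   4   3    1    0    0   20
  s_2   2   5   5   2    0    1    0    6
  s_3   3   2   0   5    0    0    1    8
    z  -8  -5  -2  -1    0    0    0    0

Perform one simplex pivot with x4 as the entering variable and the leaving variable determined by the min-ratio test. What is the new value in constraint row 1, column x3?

4

Ratio test on column x4 — row 1: 20/3 = 20/3; row 2: 6/2 = 3; row 3: 8/5 = 8/5. Minimum is 8/5 at row 3 (s_3 leaves); pivot element 5.
Divide row 3 by 5; eliminate column x4 from the other rows.
Row 1 update in column x3: 4 − 3·0 = 4.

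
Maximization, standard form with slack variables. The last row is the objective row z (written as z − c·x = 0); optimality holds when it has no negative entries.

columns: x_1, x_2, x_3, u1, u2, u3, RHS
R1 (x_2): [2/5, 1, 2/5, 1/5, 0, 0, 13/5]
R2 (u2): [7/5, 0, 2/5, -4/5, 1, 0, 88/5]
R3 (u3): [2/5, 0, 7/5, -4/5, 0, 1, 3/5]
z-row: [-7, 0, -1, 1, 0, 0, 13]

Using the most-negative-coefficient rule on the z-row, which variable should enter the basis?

x_1

Negative z-row entries: x_1: -7, x_3: -1.
The most negative is -7 in column x_1, so x_1 enters.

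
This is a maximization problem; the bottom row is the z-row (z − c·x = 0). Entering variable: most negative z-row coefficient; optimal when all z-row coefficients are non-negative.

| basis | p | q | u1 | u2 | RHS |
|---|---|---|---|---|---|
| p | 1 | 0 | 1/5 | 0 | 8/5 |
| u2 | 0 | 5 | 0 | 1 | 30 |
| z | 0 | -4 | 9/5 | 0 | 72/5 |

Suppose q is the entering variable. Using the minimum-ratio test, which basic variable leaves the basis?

Column q entries and ratios — p: 0 ≤ 0, skip; u2: 30/5 = 6.
Smallest ratio is 6 in the row of u2, so u2 leaves.

u2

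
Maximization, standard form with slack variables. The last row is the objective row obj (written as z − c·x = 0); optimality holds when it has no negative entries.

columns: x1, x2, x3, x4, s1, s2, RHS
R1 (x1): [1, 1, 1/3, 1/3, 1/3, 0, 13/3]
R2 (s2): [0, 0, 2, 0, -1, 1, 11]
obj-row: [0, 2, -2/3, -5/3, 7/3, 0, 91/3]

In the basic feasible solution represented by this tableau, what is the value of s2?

s2 is basic (row 2); its value is the RHS of that row, 11.

11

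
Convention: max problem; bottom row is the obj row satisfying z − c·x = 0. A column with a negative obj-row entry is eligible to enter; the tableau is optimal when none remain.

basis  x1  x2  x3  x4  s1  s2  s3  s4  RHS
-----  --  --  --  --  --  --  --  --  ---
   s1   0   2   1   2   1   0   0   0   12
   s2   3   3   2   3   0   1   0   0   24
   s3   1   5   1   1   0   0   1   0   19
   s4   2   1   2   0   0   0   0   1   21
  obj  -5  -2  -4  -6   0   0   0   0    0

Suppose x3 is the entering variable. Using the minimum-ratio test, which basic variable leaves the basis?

s4

Column x3 entries and ratios — s1: 12/1 = 12; s2: 24/2 = 12; s3: 19/1 = 19; s4: 21/2 = 21/2.
Smallest ratio is 21/2 in the row of s4, so s4 leaves.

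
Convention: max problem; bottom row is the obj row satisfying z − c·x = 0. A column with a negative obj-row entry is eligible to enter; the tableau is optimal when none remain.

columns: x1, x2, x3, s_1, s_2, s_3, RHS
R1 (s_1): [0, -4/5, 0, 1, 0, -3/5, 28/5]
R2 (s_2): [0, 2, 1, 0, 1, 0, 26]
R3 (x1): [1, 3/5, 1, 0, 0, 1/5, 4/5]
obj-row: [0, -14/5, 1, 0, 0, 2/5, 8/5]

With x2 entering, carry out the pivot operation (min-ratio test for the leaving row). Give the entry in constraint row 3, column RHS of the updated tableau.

Ratio test on column x2 — row 1: entry -4/5 ≤ 0; row 2: 26/2 = 13; row 3: (4/5)/(3/5) = 4/3. Minimum is 4/3 at row 3 (x1 leaves); pivot element 3/5.
Divide row 3 by 3/5; eliminate column x2 from the other rows.
In the new row 3, the RHS entry is the old entry divided by the pivot: (4/5)/(3/5) = 4/3.

4/3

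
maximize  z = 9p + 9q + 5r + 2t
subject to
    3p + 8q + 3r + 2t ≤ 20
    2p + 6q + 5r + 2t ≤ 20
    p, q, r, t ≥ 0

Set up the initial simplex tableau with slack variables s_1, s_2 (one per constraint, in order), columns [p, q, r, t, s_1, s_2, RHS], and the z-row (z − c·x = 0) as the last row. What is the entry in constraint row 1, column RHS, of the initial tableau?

The RHS of constraint 1 is b_1 = 20.

20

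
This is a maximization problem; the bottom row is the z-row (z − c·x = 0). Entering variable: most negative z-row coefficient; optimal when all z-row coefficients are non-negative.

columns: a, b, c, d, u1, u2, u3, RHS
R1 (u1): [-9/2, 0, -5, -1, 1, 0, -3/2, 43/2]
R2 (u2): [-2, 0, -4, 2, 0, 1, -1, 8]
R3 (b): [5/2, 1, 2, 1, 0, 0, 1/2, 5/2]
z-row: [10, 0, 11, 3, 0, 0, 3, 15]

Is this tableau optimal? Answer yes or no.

yes

Every z-row coefficient is ≥ 0, so the tableau is optimal.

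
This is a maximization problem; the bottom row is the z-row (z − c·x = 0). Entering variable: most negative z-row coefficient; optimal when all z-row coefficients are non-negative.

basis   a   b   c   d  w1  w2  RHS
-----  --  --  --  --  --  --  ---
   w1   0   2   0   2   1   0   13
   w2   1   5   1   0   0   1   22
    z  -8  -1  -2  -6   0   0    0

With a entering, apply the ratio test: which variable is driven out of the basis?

w2

Column a entries and ratios — w1: 0 ≤ 0, skip; w2: 22/1 = 22.
Smallest ratio is 22 in the row of w2, so w2 leaves.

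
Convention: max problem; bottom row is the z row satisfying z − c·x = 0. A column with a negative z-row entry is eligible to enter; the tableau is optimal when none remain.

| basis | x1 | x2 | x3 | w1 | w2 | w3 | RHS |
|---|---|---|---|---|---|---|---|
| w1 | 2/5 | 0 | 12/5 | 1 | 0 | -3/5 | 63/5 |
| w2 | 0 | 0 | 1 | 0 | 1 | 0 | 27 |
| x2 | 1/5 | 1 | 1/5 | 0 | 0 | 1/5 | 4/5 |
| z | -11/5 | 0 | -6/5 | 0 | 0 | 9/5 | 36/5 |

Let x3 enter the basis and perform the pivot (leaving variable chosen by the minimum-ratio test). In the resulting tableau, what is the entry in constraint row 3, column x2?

Ratio test on column x3 — row 1: (63/5)/(12/5) = 21/4; row 2: 27/1 = 27; row 3: (4/5)/(1/5) = 4. Minimum is 4 at row 3 (x2 leaves); pivot element 1/5.
Divide row 3 by 1/5; eliminate column x3 from the other rows.
In the new row 3, the x2 entry is the old entry divided by the pivot: 1/(1/5) = 5.

5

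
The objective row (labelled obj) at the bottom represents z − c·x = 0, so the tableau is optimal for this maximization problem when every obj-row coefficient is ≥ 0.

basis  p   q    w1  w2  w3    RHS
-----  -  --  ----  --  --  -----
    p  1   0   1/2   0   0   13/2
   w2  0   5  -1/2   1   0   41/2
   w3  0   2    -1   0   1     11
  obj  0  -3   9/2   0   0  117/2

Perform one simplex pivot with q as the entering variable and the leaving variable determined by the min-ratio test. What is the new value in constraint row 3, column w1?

Ratio test on column q — row 1: entry 0 ≤ 0; row 2: (41/2)/5 = 41/10; row 3: 11/2 = 11/2. Minimum is 41/10 at row 2 (w2 leaves); pivot element 5.
Divide row 2 by 5; eliminate column q from the other rows.
Row 3 update in column w1: -1 − 2·(-1/10) = -4/5.

-4/5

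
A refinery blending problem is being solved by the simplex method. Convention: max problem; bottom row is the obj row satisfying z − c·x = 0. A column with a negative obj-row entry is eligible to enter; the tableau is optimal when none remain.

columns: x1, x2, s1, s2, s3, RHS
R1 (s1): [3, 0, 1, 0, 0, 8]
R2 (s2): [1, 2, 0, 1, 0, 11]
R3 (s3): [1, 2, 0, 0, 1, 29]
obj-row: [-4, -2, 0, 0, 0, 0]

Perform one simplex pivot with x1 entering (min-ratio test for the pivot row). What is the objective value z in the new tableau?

Ratio test on column x1 — row 1: 8/3 = 8/3; row 2: 11/1 = 11; row 3: 29/1 = 29. Minimum is 8/3 at row 1 (s1 leaves); pivot element 3.
Pivot on row 1; the obj-row RHS becomes 0 − (-4)·(8/3) = 32/3.

32/3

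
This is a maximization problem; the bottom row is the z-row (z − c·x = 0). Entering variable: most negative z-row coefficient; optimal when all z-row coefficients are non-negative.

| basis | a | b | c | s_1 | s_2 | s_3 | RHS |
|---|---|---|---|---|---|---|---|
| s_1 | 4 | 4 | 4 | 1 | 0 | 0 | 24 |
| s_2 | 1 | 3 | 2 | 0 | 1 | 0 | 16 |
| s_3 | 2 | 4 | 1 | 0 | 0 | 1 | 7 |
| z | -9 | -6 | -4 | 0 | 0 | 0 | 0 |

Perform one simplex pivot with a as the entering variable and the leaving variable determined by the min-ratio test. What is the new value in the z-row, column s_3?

9/2

Ratio test on column a — row 1: 24/4 = 6; row 2: 16/1 = 16; row 3: 7/2 = 7/2. Minimum is 7/2 at row 3 (s_3 leaves); pivot element 2.
Divide row 3 by 2; eliminate column a from the other rows.
z-row update in column s_3: 0 − (-9)·(1/2) = 9/2.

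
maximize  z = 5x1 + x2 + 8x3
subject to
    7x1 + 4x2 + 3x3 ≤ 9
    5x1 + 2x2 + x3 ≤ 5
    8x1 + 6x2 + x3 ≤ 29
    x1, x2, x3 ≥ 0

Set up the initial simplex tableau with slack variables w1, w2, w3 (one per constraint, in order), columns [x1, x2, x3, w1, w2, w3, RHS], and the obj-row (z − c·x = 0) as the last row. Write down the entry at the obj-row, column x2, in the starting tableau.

-1

The obj-row carries the negated objective coefficients: the x2 entry is -1.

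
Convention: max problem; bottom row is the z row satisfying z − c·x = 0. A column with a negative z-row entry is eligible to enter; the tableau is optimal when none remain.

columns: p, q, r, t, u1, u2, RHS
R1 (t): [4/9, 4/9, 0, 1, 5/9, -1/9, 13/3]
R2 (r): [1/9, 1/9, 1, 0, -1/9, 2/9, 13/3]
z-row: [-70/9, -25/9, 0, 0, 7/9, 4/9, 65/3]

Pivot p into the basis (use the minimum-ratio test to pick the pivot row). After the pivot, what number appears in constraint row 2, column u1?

-1/4

Ratio test on column p — row 1: (13/3)/(4/9) = 39/4; row 2: (13/3)/(1/9) = 39. Minimum is 39/4 at row 1 (t leaves); pivot element 4/9.
Divide row 1 by 4/9; eliminate column p from the other rows.
Row 2 update in column u1: -1/9 − (1/9)·(5/4) = -1/4.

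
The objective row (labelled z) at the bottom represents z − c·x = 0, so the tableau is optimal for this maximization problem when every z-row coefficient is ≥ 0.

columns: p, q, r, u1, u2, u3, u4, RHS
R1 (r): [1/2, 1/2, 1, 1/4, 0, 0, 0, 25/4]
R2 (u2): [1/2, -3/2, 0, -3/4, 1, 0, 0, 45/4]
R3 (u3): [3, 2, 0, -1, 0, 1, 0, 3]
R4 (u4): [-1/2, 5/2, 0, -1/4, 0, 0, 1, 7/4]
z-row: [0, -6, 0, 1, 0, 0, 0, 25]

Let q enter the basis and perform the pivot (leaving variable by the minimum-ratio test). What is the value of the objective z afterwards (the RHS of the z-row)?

146/5

Ratio test on column q — row 1: (25/4)/(1/2) = 25/2; row 2: entry -3/2 ≤ 0; row 3: 3/2 = 3/2; row 4: (7/4)/(5/2) = 7/10. Minimum is 7/10 at row 4 (u4 leaves); pivot element 5/2.
Pivot on row 4; the z-row RHS becomes 25 − (-6)·(7/10) = 146/5.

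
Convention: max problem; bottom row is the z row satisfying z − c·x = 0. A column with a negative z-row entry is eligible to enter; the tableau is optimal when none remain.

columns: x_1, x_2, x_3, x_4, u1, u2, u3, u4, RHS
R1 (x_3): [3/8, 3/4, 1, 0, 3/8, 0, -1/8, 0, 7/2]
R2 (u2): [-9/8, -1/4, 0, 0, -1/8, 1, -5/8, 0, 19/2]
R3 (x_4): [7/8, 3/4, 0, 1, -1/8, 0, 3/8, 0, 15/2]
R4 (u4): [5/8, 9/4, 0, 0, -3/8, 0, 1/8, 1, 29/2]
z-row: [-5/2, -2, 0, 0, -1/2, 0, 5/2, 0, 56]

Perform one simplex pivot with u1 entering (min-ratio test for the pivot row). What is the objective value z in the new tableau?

Ratio test on column u1 — row 1: (7/2)/(3/8) = 28/3; row 2: entry -1/8 ≤ 0; row 3: entry -1/8 ≤ 0; row 4: entry -3/8 ≤ 0. Minimum is 28/3 at row 1 (x_3 leaves); pivot element 3/8.
Pivot on row 1; the z-row RHS becomes 56 − (-1/2)·(28/3) = 182/3.

182/3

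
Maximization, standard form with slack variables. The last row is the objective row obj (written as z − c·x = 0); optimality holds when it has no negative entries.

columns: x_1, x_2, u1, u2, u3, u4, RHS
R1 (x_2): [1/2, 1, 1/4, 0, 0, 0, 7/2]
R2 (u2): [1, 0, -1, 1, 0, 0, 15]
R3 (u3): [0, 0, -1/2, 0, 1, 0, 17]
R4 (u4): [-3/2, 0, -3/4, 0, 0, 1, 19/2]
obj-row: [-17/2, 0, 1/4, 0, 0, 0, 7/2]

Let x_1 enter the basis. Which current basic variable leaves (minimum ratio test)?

Column x_1 entries and ratios — x_2: (7/2)/(1/2) = 7; u2: 15/1 = 15; u3: 0 ≤ 0, skip; u4: -3/2 ≤ 0, skip.
Smallest ratio is 7 in the row of x_2, so x_2 leaves.

x_2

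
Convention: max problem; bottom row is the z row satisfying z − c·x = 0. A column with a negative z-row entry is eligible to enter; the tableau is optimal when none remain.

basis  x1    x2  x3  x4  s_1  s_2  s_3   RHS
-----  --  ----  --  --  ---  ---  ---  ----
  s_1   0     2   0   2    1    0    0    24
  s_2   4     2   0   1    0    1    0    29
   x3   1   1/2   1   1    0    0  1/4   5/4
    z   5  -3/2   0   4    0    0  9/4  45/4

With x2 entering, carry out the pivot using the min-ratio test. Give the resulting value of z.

Ratio test on column x2 — row 1: 24/2 = 12; row 2: 29/2 = 29/2; row 3: (5/4)/(1/2) = 5/2. Minimum is 5/2 at row 3 (x3 leaves); pivot element 1/2.
Pivot on row 3; the z-row RHS becomes 45/4 − (-3/2)·(5/2) = 15.

15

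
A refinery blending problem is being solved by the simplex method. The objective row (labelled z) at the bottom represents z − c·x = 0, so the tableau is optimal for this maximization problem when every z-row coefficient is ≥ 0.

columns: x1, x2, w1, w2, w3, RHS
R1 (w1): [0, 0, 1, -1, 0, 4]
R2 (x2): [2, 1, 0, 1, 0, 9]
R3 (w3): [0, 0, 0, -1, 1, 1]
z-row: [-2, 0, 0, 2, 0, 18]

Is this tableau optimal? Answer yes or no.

The z-row has a negative entry -2 in column x1, so it is not optimal.

no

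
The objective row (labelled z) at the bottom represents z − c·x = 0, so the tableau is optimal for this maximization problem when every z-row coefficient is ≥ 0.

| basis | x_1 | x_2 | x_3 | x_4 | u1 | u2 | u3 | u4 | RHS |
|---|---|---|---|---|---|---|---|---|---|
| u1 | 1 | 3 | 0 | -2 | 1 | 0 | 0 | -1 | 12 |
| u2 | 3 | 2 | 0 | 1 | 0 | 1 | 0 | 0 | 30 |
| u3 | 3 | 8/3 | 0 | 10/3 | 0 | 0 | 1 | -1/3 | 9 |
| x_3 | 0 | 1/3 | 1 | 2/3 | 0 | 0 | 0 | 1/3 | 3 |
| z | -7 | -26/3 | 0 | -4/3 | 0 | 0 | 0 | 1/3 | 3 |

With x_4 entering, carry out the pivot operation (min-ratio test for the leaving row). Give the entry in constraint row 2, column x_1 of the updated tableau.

Ratio test on column x_4 — row 1: entry -2 ≤ 0; row 2: 30/1 = 30; row 3: 9/(10/3) = 27/10; row 4: 3/(2/3) = 9/2. Minimum is 27/10 at row 3 (u3 leaves); pivot element 10/3.
Divide row 3 by 10/3; eliminate column x_4 from the other rows.
Row 2 update in column x_1: 3 − 1·(9/10) = 21/10.

21/10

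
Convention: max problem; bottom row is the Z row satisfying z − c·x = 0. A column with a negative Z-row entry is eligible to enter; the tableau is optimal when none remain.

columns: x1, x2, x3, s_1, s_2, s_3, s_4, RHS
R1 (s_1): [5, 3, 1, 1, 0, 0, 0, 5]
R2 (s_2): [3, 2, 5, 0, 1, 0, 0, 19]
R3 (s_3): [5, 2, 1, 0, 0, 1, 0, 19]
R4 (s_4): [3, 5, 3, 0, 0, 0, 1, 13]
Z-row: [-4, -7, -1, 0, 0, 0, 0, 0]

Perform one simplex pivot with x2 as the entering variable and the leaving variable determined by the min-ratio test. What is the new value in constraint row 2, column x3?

13/3

Ratio test on column x2 — row 1: 5/3 = 5/3; row 2: 19/2 = 19/2; row 3: 19/2 = 19/2; row 4: 13/5 = 13/5. Minimum is 5/3 at row 1 (s_1 leaves); pivot element 3.
Divide row 1 by 3; eliminate column x2 from the other rows.
Row 2 update in column x3: 5 − 2·(1/3) = 13/3.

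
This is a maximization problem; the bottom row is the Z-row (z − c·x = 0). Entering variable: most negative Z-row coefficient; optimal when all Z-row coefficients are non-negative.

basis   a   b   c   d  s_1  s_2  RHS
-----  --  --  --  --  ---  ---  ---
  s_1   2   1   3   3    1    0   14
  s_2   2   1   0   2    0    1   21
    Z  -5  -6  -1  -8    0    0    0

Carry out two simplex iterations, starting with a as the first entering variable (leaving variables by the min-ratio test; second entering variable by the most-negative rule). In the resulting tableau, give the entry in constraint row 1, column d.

Ratio test on column a — row 1: 14/2 = 7; row 2: 21/2 = 21/2. Minimum is 7 at row 1 (s_1 leaves); pivot element 2.
Divide row 1 by 2; eliminate column a from the other rows.
Second iteration: most negative Z-row entry is -7/2 in column b, so b enters.
Ratio test on column b — row 1: 7/(1/2) = 14; row 2: entry 0 ≤ 0. Minimum is 14 at row 1 (a leaves); pivot element 1/2.
Divide row 1 by 1/2; eliminate column b from the other rows.
After both pivots, the entry at constraint row 1, column d is 3.

3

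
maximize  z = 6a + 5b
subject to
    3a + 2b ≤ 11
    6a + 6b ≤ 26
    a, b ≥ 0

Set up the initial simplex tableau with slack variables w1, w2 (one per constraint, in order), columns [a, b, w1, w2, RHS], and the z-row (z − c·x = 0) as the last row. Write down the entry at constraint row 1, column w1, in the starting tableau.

Slack w1 belongs to constraint 1; its column is the unit vector e_1, so the entry in row 1 is 1.

1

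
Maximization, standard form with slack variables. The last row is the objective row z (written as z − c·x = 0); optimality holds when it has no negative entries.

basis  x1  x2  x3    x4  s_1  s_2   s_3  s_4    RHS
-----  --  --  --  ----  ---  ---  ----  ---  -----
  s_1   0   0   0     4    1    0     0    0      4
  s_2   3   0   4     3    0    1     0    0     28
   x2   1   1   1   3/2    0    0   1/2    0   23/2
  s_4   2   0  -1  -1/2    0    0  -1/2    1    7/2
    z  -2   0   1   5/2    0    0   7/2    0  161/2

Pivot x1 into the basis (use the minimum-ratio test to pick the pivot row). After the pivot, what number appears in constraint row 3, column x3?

Ratio test on column x1 — row 1: entry 0 ≤ 0; row 2: 28/3 = 28/3; row 3: (23/2)/1 = 23/2; row 4: (7/2)/2 = 7/4. Minimum is 7/4 at row 4 (s_4 leaves); pivot element 2.
Divide row 4 by 2; eliminate column x1 from the other rows.
Row 3 update in column x3: 1 − 1·(-1/2) = 3/2.

3/2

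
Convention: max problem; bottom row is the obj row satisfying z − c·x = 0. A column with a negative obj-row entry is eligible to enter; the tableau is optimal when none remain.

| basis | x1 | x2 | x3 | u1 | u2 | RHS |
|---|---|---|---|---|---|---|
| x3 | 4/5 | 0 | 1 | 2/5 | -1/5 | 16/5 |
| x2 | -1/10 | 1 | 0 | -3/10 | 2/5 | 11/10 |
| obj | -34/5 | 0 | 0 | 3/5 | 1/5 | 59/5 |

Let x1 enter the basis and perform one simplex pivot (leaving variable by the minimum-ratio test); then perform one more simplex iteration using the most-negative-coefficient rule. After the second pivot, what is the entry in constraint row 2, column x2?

8/3

Ratio test on column x1 — row 1: (16/5)/(4/5) = 4; row 2: entry -1/10 ≤ 0. Minimum is 4 at row 1 (x3 leaves); pivot element 4/5.
Divide row 1 by 4/5; eliminate column x1 from the other rows.
Second iteration: most negative obj-row entry is -3/2 in column u2, so u2 enters.
Ratio test on column u2 — row 1: entry -1/4 ≤ 0; row 2: (3/2)/(3/8) = 4. Minimum is 4 at row 2 (x2 leaves); pivot element 3/8.
Divide row 2 by 3/8; eliminate column u2 from the other rows.
After both pivots, the entry at constraint row 2, column x2 is 8/3.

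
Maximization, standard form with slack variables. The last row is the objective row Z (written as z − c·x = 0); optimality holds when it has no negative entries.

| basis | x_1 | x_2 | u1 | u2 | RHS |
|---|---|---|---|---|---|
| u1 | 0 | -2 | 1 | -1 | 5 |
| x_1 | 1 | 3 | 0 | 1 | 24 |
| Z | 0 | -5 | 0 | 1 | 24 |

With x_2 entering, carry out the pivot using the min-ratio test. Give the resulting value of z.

Ratio test on column x_2 — row 1: entry -2 ≤ 0; row 2: 24/3 = 8. Minimum is 8 at row 2 (x_1 leaves); pivot element 3.
Pivot on row 2; the Z-row RHS becomes 24 − (-5)·8 = 64.

64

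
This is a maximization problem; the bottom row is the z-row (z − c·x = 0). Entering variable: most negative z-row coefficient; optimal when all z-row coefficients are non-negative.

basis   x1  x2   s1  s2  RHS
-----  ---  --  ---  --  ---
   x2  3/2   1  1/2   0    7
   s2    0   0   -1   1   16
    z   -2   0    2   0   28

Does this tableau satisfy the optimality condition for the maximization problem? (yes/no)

no

The z-row has a negative entry -2 in column x1, so it is not optimal.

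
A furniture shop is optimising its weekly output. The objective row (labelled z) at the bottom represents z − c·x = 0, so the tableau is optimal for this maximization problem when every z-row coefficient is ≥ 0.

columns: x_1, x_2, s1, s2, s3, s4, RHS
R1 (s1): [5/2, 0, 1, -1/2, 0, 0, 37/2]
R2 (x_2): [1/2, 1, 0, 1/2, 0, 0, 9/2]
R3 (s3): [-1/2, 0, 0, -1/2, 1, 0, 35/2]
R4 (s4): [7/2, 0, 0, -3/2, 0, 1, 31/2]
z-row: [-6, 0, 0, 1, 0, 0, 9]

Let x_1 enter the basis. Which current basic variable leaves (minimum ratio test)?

s4

Column x_1 entries and ratios — s1: (37/2)/(5/2) = 37/5; x_2: (9/2)/(1/2) = 9; s3: -1/2 ≤ 0, skip; s4: (31/2)/(7/2) = 31/7.
Smallest ratio is 31/7 in the row of s4, so s4 leaves.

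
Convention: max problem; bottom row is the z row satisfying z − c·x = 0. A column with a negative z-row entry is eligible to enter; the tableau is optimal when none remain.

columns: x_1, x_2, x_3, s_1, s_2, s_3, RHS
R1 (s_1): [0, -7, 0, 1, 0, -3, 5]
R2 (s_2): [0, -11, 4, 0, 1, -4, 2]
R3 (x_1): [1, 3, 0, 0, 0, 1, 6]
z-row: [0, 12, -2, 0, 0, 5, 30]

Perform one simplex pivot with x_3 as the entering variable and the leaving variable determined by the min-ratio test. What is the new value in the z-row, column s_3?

Ratio test on column x_3 — row 1: entry 0 ≤ 0; row 2: 2/4 = 1/2; row 3: entry 0 ≤ 0. Minimum is 1/2 at row 2 (s_2 leaves); pivot element 4.
Divide row 2 by 4; eliminate column x_3 from the other rows.
z-row update in column s_3: 5 − (-2)·(-1) = 3.

3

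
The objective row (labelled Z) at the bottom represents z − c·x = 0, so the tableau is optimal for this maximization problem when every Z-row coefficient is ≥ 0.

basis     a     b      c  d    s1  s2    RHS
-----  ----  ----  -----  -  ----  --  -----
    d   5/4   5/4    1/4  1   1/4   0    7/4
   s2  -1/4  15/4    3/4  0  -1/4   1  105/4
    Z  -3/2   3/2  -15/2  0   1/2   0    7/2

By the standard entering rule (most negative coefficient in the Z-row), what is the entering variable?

c

Negative Z-row entries: a: -3/2, c: -15/2.
The most negative is -15/2 in column c, so c enters.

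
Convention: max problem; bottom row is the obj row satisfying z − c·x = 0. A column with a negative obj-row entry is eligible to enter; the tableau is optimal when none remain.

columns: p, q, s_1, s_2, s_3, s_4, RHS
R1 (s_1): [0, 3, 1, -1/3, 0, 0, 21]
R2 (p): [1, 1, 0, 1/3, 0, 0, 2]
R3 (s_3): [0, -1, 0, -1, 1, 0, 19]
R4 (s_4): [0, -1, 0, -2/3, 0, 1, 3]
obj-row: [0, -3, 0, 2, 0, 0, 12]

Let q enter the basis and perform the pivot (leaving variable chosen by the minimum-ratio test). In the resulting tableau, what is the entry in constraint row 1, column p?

Ratio test on column q — row 1: 21/3 = 7; row 2: 2/1 = 2; row 3: entry -1 ≤ 0; row 4: entry -1 ≤ 0. Minimum is 2 at row 2 (p leaves); pivot element 1.
Divide row 2 by 1; eliminate column q from the other rows.
Row 1 update in column p: 0 − 3·1 = -3.

-3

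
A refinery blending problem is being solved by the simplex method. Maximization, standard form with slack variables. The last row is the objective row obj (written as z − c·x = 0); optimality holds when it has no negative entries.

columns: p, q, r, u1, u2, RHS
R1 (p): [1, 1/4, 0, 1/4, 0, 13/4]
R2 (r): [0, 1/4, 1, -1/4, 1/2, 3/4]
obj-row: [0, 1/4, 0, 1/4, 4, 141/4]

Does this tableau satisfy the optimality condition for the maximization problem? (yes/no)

yes

Every obj-row coefficient is ≥ 0, so the tableau is optimal.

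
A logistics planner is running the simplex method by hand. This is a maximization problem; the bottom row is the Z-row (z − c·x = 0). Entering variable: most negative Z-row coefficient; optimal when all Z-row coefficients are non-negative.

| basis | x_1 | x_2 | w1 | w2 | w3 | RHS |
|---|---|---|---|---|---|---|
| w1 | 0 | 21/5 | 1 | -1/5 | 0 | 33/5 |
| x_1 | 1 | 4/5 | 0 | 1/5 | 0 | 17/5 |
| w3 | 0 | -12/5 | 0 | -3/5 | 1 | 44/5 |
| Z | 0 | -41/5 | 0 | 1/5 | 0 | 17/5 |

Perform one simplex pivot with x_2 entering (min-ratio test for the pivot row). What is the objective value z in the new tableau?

Ratio test on column x_2 — row 1: (33/5)/(21/5) = 11/7; row 2: (17/5)/(4/5) = 17/4; row 3: entry -12/5 ≤ 0. Minimum is 11/7 at row 1 (w1 leaves); pivot element 21/5.
Pivot on row 1; the Z-row RHS becomes 17/5 − (-41/5)·(11/7) = 114/7.

114/7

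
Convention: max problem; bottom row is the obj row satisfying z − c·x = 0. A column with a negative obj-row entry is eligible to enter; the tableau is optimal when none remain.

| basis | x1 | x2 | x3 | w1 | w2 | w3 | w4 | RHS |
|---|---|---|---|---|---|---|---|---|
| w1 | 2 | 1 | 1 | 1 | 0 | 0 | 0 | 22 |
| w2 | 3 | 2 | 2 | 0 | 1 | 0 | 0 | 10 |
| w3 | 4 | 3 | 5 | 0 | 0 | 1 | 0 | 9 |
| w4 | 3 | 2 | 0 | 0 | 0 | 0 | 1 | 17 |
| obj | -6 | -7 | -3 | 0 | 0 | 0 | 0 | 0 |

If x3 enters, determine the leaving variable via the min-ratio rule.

Column x3 entries and ratios — w1: 22/1 = 22; w2: 10/2 = 5; w3: 9/5 = 9/5; w4: 0 ≤ 0, skip.
Smallest ratio is 9/5 in the row of w3, so w3 leaves.

w3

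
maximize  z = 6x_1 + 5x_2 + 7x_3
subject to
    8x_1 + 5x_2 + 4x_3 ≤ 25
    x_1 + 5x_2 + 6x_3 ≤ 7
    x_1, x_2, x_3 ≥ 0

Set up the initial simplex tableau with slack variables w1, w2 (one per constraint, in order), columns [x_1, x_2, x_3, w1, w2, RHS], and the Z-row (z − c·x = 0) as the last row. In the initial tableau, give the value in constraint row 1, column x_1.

Constraint 1 has coefficient 8 on x_1.

8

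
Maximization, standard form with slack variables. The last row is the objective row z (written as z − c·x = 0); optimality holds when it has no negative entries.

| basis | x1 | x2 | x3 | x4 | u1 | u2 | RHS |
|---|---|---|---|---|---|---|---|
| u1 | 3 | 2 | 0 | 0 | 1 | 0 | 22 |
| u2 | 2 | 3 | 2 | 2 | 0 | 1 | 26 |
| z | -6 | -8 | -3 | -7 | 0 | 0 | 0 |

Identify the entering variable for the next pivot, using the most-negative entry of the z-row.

x2

Negative z-row entries: x1: -6, x2: -8, x3: -3, x4: -7.
The most negative is -8 in column x2, so x2 enters.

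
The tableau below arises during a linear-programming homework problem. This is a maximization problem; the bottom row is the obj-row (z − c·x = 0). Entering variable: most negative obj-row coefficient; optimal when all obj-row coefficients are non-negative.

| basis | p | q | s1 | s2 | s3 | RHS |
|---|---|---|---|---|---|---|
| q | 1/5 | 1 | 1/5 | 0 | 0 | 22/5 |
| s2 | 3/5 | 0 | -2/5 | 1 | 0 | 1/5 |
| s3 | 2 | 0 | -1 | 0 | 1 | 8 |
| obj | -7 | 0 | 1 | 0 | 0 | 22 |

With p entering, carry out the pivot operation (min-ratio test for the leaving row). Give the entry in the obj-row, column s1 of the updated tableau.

Ratio test on column p — row 1: (22/5)/(1/5) = 22; row 2: (1/5)/(3/5) = 1/3; row 3: 8/2 = 4. Minimum is 1/3 at row 2 (s2 leaves); pivot element 3/5.
Divide row 2 by 3/5; eliminate column p from the other rows.
obj-row update in column s1: 1 − (-7)·(-2/3) = -11/3.

-11/3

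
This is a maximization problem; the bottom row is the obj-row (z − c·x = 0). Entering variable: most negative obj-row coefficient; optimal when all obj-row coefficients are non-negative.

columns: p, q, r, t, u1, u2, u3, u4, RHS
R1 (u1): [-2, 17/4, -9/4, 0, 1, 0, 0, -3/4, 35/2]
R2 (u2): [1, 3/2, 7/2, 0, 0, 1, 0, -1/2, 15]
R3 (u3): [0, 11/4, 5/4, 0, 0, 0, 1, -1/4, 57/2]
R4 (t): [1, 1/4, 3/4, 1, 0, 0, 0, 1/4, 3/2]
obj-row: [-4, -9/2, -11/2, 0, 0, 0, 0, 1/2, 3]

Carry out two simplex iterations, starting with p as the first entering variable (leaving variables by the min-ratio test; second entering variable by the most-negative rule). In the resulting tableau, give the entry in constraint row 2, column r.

Ratio test on column p — row 1: entry -2 ≤ 0; row 2: 15/1 = 15; row 3: entry 0 ≤ 0; row 4: (3/2)/1 = 3/2. Minimum is 3/2 at row 4 (t leaves); pivot element 1.
Divide row 4 by 1; eliminate column p from the other rows.
Second iteration: most negative obj-row entry is -7/2 in column q, so q enters.
Ratio test on column q — row 1: (41/2)/(19/4) = 82/19; row 2: (27/2)/(5/4) = 54/5; row 3: (57/2)/(11/4) = 114/11; row 4: (3/2)/(1/4) = 6. Minimum is 82/19 at row 1 (u1 leaves); pivot element 19/4.
Divide row 1 by 19/4; eliminate column q from the other rows.
After both pivots, the entry at constraint row 2, column r is 56/19.

56/19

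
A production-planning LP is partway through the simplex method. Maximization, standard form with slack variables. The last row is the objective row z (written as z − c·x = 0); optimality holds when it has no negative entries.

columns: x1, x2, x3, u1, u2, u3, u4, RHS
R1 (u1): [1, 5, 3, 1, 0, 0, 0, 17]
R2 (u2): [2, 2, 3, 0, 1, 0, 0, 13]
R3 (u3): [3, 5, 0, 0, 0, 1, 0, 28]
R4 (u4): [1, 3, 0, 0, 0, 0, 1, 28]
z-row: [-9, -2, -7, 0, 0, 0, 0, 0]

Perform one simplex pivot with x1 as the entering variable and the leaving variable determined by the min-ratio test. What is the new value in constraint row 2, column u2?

Ratio test on column x1 — row 1: 17/1 = 17; row 2: 13/2 = 13/2; row 3: 28/3 = 28/3; row 4: 28/1 = 28. Minimum is 13/2 at row 2 (u2 leaves); pivot element 2.
Divide row 2 by 2; eliminate column x1 from the other rows.
In the new row 2, the u2 entry is the old entry divided by the pivot: 1/2 = 1/2.

1/2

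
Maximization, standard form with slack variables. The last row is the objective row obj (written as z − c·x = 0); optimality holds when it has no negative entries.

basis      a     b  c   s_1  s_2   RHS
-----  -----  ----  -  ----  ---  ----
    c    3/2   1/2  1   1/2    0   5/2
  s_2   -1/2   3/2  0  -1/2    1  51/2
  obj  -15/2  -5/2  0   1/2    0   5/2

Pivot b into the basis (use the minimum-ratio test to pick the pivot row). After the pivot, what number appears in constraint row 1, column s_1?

1

Ratio test on column b — row 1: (5/2)/(1/2) = 5; row 2: (51/2)/(3/2) = 17. Minimum is 5 at row 1 (c leaves); pivot element 1/2.
Divide row 1 by 1/2; eliminate column b from the other rows.
In the new row 1, the s_1 entry is the old entry divided by the pivot: (1/2)/(1/2) = 1.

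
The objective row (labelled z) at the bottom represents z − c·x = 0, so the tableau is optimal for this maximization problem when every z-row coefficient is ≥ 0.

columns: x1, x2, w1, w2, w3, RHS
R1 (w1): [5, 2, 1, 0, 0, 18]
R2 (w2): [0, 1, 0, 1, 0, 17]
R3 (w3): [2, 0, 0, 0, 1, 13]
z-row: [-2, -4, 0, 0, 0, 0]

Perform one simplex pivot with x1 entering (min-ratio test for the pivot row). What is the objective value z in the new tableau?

Ratio test on column x1 — row 1: 18/5 = 18/5; row 2: entry 0 ≤ 0; row 3: 13/2 = 13/2. Minimum is 18/5 at row 1 (w1 leaves); pivot element 5.
Pivot on row 1; the z-row RHS becomes 0 − (-2)·(18/5) = 36/5.

36/5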